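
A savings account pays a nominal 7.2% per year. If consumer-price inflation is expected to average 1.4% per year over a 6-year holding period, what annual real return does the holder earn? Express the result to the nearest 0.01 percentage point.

5.72%

With constant rates the annual real return is the same each year: (1+7.2%)/(1+1.4%) − 1 = 0.05720.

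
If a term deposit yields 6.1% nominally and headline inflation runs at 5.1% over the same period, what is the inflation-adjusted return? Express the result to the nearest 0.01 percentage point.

Real return via the Fisher equation: (1 + 6.1%)/(1 + 5.1%) − 1 = 1.061/1.051 − 1 ≈ 0.00951.

0.95%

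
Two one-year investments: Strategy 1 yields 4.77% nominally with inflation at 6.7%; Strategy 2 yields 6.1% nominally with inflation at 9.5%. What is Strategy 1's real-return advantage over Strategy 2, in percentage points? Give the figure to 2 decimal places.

1.30

Strategy 1 real return: 1.0477/1.067 − 1 = -1.809%.
Strategy 2 real return: 1.061/1.095 − 1 = -3.105%.
Difference: -1.809 − (-3.105) = 1.296 pp.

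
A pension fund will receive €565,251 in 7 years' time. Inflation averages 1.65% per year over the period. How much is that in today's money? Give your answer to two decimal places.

Price-level factor over 7 years: (1 + 1.65%)^7 ≈ 1.1213770944.
Purchasing power today: €565,251 divided by that factor.

€504,068.62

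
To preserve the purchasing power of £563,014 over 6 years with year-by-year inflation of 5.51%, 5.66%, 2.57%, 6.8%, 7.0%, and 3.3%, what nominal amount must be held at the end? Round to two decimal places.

Cumulative price-level factor: 1.0551 × 1.0566 × 1.0257 × 1.068 × 1.070 × 1.033 ≈ 1.3498326751.
The nominal amount required is £563,014 scaled up by that factor.

£759,974.69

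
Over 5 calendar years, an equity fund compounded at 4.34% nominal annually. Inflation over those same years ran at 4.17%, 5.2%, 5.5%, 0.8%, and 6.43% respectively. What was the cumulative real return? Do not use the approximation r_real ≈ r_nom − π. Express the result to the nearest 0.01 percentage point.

Cumulative inflation factor: 1.0417 × 1.052 × 1.055 × 1.008 × 1.0643 ≈ 1.24032.
Nominal growth factor: 1.23667. Real growth factor = 1.23667 / 1.24032 ≈ 0.99705.
Total real return ≈ -0.2946%.

-0.29%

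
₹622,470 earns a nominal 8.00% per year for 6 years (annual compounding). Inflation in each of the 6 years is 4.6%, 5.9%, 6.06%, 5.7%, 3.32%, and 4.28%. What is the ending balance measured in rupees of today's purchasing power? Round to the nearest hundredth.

Nominal value at maturity: ₹622,470 × (1 + 8.00%)^6 ≈ ₹987,781.66.
Price-level factor over 6 years: 1.046 × 1.059 × 1.0606 × 1.057 × 1.0332 × 1.0428 ≈ 1.3379493556.
Dividing the nominal maturity value by the price-level factor gives the value in today's money.

₹738,280.31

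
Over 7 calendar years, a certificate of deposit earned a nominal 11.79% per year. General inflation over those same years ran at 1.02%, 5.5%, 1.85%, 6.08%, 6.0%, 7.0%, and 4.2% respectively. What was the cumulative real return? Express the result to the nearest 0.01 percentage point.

Cumulative inflation factor: 1.0102 × 1.055 × 1.0185 × 1.0608 × 1.060 × 1.070 × 1.042 ≈ 1.36085.
Nominal growth factor: 2.18183. Real growth factor = 2.18183 / 1.36085 ≈ 1.60328.
Total real return ≈ 60.3278%.

60.33%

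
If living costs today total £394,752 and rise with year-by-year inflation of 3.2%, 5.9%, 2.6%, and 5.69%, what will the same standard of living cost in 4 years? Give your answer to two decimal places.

Cumulative price-level factor: 1.032 × 1.059 × 1.026 × 1.0569 ≈ 1.1851052337.
The nominal amount required is £394,752 scaled up by that factor.

£467,822.66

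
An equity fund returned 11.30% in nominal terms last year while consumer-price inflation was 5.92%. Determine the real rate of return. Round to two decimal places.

5.08%

Real return via the Fisher equation: (1 + 11.30%)/(1 + 5.92%) − 1 = 1.1130/1.0592 − 1 ≈ 0.05079.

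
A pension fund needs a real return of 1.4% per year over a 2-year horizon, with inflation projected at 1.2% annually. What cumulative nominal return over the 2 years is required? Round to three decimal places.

Required annual nominal rate: (1+1.4%)(1+1.2%) − 1 = 2.6168%.
Cumulative over 2 years: (1 + 0.026168)^2 − 1 ≈ 0.05302.

5.302%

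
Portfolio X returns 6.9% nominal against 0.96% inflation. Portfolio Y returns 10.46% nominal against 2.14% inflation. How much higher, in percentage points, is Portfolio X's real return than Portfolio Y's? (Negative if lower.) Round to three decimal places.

Portfolio X real return: 1.069/1.0096 − 1 = 5.8835%.
Portfolio Y real return: 1.1046/1.0214 − 1 = 8.1457%.
Difference: 5.8835 − 8.1457 = -2.2622 pp.

-2.262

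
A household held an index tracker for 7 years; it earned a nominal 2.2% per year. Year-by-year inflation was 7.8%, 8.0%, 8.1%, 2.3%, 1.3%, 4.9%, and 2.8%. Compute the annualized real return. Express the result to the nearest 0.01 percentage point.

-2.66%

Cumulative inflation factor: 1.078 × 1.080 × 1.081 × 1.023 × 1.013 × 1.049 × 1.028 ≈ 1.40644.
Nominal growth factor: 1.16454. Real growth factor = 1.16454 / 1.40644 ≈ 0.82801.
Annualized: 0.82801^(1/7) − 1 ≈ -0.02660.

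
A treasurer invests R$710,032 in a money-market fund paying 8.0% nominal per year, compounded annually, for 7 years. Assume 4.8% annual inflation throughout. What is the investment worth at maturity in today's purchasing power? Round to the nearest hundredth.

Nominal value at maturity: R$710,032 × (1 + 8.0%)^7 ≈ R$1,216,870.07.
Price-level factor over 7 years: (1 + 4.8%)^7 ≈ 1.3884459516.
Dividing the nominal maturity value by the price-level factor gives the value in today's money.

R$876,425.96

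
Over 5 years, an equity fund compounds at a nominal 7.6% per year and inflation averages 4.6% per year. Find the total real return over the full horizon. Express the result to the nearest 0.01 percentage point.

The annual real rate is (1+7.6%)/(1+4.6%) − 1 = 2.8681%.
Compounded over 5 years: (1 + 0.028681)^5 − 1 ≈ 0.15187.

15.19%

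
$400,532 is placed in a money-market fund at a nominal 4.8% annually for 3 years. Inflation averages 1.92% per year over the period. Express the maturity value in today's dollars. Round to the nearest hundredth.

Nominal value at maturity: $400,532 × (1 + 4.8%)^3 ≈ $461,021.38.
Price-level factor over 3 years: (1 + 1.92%)^3 ≈ 1.0587129979.
The maturity value deflated by that factor is the answer in today's purchasing power.

$435,454.54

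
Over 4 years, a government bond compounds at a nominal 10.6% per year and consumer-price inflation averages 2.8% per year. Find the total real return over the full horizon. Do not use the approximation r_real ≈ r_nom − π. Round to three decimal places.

33.982%

The annual real rate is (1+10.6%)/(1+2.8%) − 1 = 7.5875%.
Compounded over 4 years: (1 + 0.075875)^4 − 1 ≈ 0.33982.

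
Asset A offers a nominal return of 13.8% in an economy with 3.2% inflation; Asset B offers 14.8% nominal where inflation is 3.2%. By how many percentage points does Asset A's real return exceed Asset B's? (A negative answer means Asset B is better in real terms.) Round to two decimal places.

-0.97

Asset A real return: 1.138/1.032 − 1 = 10.271%.
Asset B real return: 1.148/1.032 − 1 = 11.240%.
Difference: 10.271 − 11.240 = -0.969 pp.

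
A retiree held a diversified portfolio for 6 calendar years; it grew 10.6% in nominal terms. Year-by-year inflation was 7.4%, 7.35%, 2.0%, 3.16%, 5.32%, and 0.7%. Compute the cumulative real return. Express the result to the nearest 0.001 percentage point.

-14.040%

Cumulative inflation factor: 1.074 × 1.0735 × 1.020 × 1.0316 × 1.0532 × 1.007 ≈ 1.28664.
Nominal growth factor: 1.10600. Real growth factor = 1.10600 / 1.28664 ≈ 0.85960.
Total real return ≈ -14.0399%.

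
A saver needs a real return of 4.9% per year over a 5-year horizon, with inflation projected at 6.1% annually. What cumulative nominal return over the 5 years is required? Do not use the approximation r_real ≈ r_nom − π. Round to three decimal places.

70.787%

Required annual nominal rate: (1+4.9%)(1+6.1%) − 1 = 11.2989%.
Cumulative over 5 years: (1 + 0.112989)^5 − 1 ≈ 0.70787.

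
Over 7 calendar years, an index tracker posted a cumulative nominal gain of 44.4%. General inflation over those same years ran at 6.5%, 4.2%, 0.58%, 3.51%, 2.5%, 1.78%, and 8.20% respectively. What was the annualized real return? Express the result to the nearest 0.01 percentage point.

1.47%

Cumulative inflation factor: 1.065 × 1.042 × 1.0058 × 1.0351 × 1.025 × 1.0178 × 1.0820 ≈ 1.30414.
Nominal growth factor: 1.44400. Real growth factor = 1.44400 / 1.30414 ≈ 1.10724.
Annualized: 1.10724^(1/7) − 1 ≈ 0.01466.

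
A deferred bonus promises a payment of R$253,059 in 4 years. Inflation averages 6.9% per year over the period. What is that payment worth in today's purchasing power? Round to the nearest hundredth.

R$193,780.90

Price-level factor over 4 years: (1 + 6.9%)^4 ≈ 1.3059027031.
Purchasing power today: R$253,059 divided by that factor.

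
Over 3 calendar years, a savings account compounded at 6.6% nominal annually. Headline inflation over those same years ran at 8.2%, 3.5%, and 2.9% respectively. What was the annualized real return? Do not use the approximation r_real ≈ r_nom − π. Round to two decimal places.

1.68%

Cumulative inflation factor: 1.082 × 1.035 × 1.029 ≈ 1.15235.
Nominal growth factor: 1.21136. Real growth factor = 1.21136 / 1.15235 ≈ 1.05121.
Annualized: 1.05121^(1/3) − 1 ≈ 0.01679.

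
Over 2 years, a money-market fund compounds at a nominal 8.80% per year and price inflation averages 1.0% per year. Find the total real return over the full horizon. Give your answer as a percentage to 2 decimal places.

16.04%

The annual real rate is (1+8.80%)/(1+1.0%) − 1 = 7.7228%.
Compounded over 2 years: (1 + 0.077228)^2 − 1 ≈ 0.16042.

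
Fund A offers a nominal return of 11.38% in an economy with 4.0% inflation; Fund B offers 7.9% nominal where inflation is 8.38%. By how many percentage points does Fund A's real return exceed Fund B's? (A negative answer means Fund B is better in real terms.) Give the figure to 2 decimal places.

Fund A real return: 1.1138/1.040 − 1 = 7.096%.
Fund B real return: 1.079/1.0838 − 1 = -0.443%.
Difference: 7.096 − (-0.443) = 7.539 pp.

7.54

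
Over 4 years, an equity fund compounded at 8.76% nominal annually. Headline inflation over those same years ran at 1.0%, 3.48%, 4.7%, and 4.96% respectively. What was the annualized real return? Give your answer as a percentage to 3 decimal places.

Cumulative inflation factor: 1.010 × 1.0348 × 1.047 × 1.0496 ≈ 1.14855.
Nominal growth factor: 1.39919. Real growth factor = 1.39919 / 1.14855 ≈ 1.21823.
Annualized: 1.21823^(1/4) − 1 ≈ 0.05059.

5.059%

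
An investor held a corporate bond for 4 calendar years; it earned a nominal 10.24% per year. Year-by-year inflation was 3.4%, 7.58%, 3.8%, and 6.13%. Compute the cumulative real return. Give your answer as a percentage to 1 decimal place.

20.5%

Cumulative inflation factor: 1.034 × 1.0758 × 1.038 × 1.0613 ≈ 1.22543.
Nominal growth factor: 1.47692. Real growth factor = 1.47692 / 1.22543 ≈ 1.20523.
Total real return ≈ 20.5228%.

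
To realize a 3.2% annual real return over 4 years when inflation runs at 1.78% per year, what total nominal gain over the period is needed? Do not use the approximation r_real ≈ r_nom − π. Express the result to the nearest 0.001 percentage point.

Required annual nominal rate: (1+3.2%)(1+1.78%) − 1 = 5.03696%.
Cumulative over 4 years: (1 + 0.0503696)^4 − 1 ≈ 0.21722.

21.722%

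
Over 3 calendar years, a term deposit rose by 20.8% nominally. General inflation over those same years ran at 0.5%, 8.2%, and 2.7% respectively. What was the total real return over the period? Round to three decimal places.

8.169%

Cumulative inflation factor: 1.005 × 1.082 × 1.027 ≈ 1.11677.
Nominal growth factor: 1.20800. Real growth factor = 1.20800 / 1.11677 ≈ 1.08169.
Total real return ≈ 8.1691%.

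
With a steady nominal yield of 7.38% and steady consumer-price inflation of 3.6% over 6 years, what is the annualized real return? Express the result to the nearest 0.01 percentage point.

3.65%

With constant rates the annual real return is the same each year: (1+7.38%)/(1+3.6%) − 1 = 0.03649.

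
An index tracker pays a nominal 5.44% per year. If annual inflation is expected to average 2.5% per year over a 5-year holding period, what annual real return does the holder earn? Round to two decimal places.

2.87%

With constant rates the annual real return is the same each year: (1+5.44%)/(1+2.5%) − 1 = 0.02868.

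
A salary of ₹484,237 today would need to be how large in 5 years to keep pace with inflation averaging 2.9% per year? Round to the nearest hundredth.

Cumulative price-level factor: (1+2.9%)^5 ≈ 1.1536574469.
Multiplying ₹484,237 by the price-level factor gives the future nominal sum.

₹558,643.62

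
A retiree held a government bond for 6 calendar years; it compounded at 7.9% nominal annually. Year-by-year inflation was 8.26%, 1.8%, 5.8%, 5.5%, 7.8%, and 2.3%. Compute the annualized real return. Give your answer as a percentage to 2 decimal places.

Cumulative inflation factor: 1.0826 × 1.018 × 1.058 × 1.055 × 1.078 × 1.023 ≈ 1.35659.
Nominal growth factor: 1.57808. Real growth factor = 1.57808 / 1.35659 ≈ 1.16327.
Annualized: 1.16327^(1/6) − 1 ≈ 0.02553.

2.55%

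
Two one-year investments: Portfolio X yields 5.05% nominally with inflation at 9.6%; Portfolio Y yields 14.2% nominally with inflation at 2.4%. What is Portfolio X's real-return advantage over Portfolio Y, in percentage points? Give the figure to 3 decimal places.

Portfolio X real return: 1.0505/1.096 − 1 = -4.1515%.
Portfolio Y real return: 1.142/1.024 − 1 = 11.5234%.
Difference: -4.1515 − 11.5234 = -15.6749 pp.

-15.675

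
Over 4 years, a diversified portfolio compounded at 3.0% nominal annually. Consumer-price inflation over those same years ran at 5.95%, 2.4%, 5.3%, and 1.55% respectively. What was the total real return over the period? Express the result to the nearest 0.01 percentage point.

-2.98%

Cumulative inflation factor: 1.0595 × 1.024 × 1.053 × 1.0155 ≈ 1.16014.
Nominal growth factor: 1.12551. Real growth factor = 1.12551 / 1.16014 ≈ 0.97015.
Total real return ≈ -2.9848%.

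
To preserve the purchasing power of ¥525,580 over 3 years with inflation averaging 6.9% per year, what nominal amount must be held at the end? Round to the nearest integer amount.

Cumulative price-level factor: (1+6.9%)^3 = 1.221611509.
Multiplying ¥525,580 by the price-level factor gives the future nominal sum.

¥642,055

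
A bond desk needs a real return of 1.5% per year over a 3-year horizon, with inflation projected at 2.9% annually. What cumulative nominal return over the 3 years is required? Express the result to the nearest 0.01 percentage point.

13.93%

Required annual nominal rate: (1+1.5%)(1+2.9%) − 1 = 4.4435%.
Cumulative over 3 years: (1 + 0.044435)^3 − 1 ≈ 0.13932.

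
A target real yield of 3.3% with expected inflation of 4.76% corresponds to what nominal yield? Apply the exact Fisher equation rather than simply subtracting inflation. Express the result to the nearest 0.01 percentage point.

By the Fisher equation, 1 + r_nom = (1 + 3.3%)(1 + 4.76%) = 1.033 × 1.0476 = 1.0821708.
So r_nom = 8.21708%.

8.22%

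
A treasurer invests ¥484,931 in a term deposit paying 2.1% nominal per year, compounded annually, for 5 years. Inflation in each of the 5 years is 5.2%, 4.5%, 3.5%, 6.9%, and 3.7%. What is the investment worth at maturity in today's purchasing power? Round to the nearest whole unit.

Nominal value at maturity: ¥484,931 × (1 + 2.1%)^5 ≈ ¥538,033.
Price-level factor over 5 years: 1.052 × 1.045 × 1.035 × 1.069 × 1.037 ≈ 1.2613303379.
The maturity value deflated by that factor is the answer in today's purchasing power.

¥426,560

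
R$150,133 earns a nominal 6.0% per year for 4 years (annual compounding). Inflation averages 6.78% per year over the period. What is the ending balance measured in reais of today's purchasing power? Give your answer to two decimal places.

Nominal value at maturity: R$150,133 × (1 + 6.0%)^4 ≈ R$189,539.45.
Price-level factor over 4 years: (1 + 6.78%)^4 ≈ 1.3000488339.
The maturity value deflated by that factor is the answer in today's purchasing power.

R$145,794.10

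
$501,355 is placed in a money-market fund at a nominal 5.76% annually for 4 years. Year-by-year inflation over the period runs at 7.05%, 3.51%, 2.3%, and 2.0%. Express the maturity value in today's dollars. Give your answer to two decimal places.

$542,483.25

Nominal value at maturity: $501,355 × (1 + 5.76%)^4 ≈ $627,236.21.
Price-level factor over 4 years: 1.0705 × 1.0351 × 1.023 × 1.020 ≈ 1.1562314699.
The maturity value deflated by that factor is the answer in today's purchasing power.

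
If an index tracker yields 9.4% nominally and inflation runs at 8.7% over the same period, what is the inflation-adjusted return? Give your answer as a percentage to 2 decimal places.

Real return via the Fisher equation: (1 + 9.4%)/(1 + 8.7%) − 1 = 1.094/1.087 − 1 ≈ 0.00644.

0.64%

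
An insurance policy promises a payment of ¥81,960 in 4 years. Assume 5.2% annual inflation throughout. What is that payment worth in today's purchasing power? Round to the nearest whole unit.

¥66,917

Price-level factor over 4 years: (1 + 5.2%)^4 ≈ 1.2247937436.
Purchasing power today: ¥81,960 divided by that factor.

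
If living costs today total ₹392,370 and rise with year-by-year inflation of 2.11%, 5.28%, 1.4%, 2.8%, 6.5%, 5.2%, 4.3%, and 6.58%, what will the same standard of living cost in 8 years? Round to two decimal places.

Cumulative price-level factor: 1.0211 × 1.0528 × 1.014 × 1.028 × 1.065 × 1.052 × 1.043 × 1.0658 ≈ 1.3956309567.
Multiplying ₹392,370 by the price-level factor gives the future nominal sum.

₹547,603.72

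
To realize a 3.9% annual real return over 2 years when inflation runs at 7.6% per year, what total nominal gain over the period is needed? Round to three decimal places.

Required annual nominal rate: (1+3.9%)(1+7.6%) − 1 = 11.7964%.
Cumulative over 2 years: (1 + 0.117964)^2 − 1 ≈ 0.24984.

24.984%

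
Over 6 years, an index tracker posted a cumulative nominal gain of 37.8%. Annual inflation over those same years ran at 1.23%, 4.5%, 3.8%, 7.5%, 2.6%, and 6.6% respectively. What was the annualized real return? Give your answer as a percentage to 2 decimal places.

1.09%

Cumulative inflation factor: 1.0123 × 1.045 × 1.038 × 1.075 × 1.026 × 1.066 ≈ 1.29103.
Nominal growth factor: 1.37800. Real growth factor = 1.37800 / 1.29103 ≈ 1.06737.
Annualized: 1.06737^(1/6) − 1 ≈ 0.01092.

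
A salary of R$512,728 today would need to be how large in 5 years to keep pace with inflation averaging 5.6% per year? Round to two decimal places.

R$673,296.92

Cumulative price-level factor: (1+5.6%)^5 ≈ 1.3131658832.
Multiplying R$512,728 by the price-level factor gives the future nominal sum.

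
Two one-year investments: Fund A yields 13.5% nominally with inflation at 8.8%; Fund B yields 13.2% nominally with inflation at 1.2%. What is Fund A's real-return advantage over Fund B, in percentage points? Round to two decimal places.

-7.54

Fund A real return: 1.135/1.088 − 1 = 4.320%.
Fund B real return: 1.132/1.012 − 1 = 11.858%.
Difference: 4.320 − 11.858 = -7.538 pp.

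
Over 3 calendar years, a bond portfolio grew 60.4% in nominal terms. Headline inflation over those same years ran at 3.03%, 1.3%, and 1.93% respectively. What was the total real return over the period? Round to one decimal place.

Cumulative inflation factor: 1.0303 × 1.013 × 1.0193 ≈ 1.06384.
Nominal growth factor: 1.60400. Real growth factor = 1.60400 / 1.06384 ≈ 1.50775.
Total real return ≈ 50.7750%.

50.8%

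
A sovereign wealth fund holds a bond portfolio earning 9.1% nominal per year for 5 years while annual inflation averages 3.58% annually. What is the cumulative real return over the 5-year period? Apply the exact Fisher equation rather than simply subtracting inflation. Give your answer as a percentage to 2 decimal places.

The annual real rate is (1+9.1%)/(1+3.58%) − 1 = 5.3292%.
Compounded over 5 years: (1 + 0.053292)^5 − 1 ≈ 0.29642.

29.64%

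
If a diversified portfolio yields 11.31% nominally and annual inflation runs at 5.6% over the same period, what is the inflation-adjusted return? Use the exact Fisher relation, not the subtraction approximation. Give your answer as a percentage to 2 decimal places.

Real return via the Fisher equation: (1 + 11.31%)/(1 + 5.6%) − 1 = 1.1131/1.056 − 1 ≈ 0.05407.

5.41%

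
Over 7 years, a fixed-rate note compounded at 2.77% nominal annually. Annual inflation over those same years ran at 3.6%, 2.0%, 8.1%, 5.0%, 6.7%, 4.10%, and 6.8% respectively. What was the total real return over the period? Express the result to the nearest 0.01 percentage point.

-14.91%

Cumulative inflation factor: 1.036 × 1.020 × 1.081 × 1.050 × 1.067 × 1.0410 × 1.068 ≈ 1.42286.
Nominal growth factor: 1.21078. Real growth factor = 1.21078 / 1.42286 ≈ 0.85095.
Total real return ≈ -14.9052%.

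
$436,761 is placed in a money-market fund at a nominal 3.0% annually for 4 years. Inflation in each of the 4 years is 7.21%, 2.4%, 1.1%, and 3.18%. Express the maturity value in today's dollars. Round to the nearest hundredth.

$429,250.51

Nominal value at maturity: $436,761 × (1 + 3.0%)^4 ≈ $491,578.35.
Price-level factor over 4 years: 1.0721 × 1.024 × 1.011 × 1.0318 ≈ 1.1452015622.
Dividing the nominal maturity value by the price-level factor gives the value in today's money.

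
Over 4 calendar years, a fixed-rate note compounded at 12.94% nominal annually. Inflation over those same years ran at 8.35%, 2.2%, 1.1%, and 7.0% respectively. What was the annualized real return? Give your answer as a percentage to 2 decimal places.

Cumulative inflation factor: 1.0835 × 1.022 × 1.011 × 1.070 ≈ 1.19788.
Nominal growth factor: 1.62701. Real growth factor = 1.62701 / 1.19788 ≈ 1.35824.
Annualized: 1.35824^(1/4) − 1 ≈ 0.07955.

7.96%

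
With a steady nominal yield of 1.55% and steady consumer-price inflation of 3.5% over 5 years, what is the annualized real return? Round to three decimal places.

-1.884%

With constant rates the annual real return is the same each year: (1+1.55%)/(1+3.5%) − 1 = -0.01884.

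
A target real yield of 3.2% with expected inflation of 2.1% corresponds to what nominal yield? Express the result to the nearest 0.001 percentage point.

By the Fisher equation, 1 + r_nom = (1 + 3.2%)(1 + 2.1%) = 1.032 × 1.021 = 1.053672.
So r_nom = 5.3672%.

5.367%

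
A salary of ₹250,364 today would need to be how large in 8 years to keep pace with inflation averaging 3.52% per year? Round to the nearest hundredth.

Cumulative price-level factor: (1+3.52%)^8 ≈ 1.3188460611.
The nominal amount required is ₹250,364 scaled up by that factor.

₹330,191.58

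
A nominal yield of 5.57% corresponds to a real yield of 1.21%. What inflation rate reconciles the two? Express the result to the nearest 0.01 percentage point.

4.31%

From (1+r_nom) = (1+r_real)(1+π), we get 1+π = (1 + 5.57%)/(1 + 1.21%) = 1.0557/1.0121 ≈ 1.04308.
So π ≈ 4.3079%.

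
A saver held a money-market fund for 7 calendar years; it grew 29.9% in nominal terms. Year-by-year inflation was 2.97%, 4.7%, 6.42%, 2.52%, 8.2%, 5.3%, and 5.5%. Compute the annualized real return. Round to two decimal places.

Cumulative inflation factor: 1.0297 × 1.047 × 1.0642 × 1.0252 × 1.082 × 1.053 × 1.055 ≈ 1.41383.
Nominal growth factor: 1.29900. Real growth factor = 1.29900 / 1.41383 ≈ 0.91878.
Annualized: 0.91878^(1/7) − 1 ≈ -0.01203.

-1.20%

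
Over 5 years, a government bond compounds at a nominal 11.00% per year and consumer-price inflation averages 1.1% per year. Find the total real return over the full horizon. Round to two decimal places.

59.54%

The annual real rate is (1+11.00%)/(1+1.1%) − 1 = 9.7923%.
Compounded over 5 years: (1 + 0.097923)^5 − 1 ≈ 0.59536.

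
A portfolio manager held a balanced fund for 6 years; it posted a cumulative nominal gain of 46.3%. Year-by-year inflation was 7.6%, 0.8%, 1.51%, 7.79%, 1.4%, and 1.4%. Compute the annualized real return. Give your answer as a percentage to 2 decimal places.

3.07%

Cumulative inflation factor: 1.076 × 1.008 × 1.0151 × 1.0779 × 1.014 × 1.014 ≈ 1.22021.
Nominal growth factor: 1.46300. Real growth factor = 1.46300 / 1.22021 ≈ 1.19897.
Annualized: 1.19897^(1/6) − 1 ≈ 0.03071.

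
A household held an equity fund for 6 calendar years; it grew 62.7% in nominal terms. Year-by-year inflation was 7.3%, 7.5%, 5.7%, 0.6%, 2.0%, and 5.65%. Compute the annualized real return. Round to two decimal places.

3.52%

Cumulative inflation factor: 1.073 × 1.075 × 1.057 × 1.006 × 1.020 × 1.0565 ≈ 1.32175.
Nominal growth factor: 1.62700. Real growth factor = 1.62700 / 1.32175 ≈ 1.23094.
Annualized: 1.23094^(1/6) − 1 ≈ 0.03524.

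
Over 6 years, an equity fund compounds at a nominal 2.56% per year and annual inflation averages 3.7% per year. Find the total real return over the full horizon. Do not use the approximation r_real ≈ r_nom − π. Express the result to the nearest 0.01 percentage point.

-6.42%

The annual real rate is (1+2.56%)/(1+3.7%) − 1 = -1.0993%.
Compounded over 6 years: (1 + -0.010993)^6 − 1 ≈ -0.06417.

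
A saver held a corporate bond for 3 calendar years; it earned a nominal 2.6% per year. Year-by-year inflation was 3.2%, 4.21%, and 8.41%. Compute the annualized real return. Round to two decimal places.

Cumulative inflation factor: 1.032 × 1.0421 × 1.0841 ≈ 1.16589.
Nominal growth factor: 1.08005. Real growth factor = 1.08005 / 1.16589 ≈ 0.92637.
Annualized: 0.92637^(1/3) − 1 ≈ -0.02517.

-2.52%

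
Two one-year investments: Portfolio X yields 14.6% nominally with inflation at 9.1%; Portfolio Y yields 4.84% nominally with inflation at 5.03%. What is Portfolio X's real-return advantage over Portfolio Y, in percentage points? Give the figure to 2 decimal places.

Portfolio X real return: 1.146/1.091 − 1 = 5.041%.
Portfolio Y real return: 1.0484/1.0503 − 1 = -0.181%.
Difference: 5.041 − (-0.181) = 5.222 pp.

5.22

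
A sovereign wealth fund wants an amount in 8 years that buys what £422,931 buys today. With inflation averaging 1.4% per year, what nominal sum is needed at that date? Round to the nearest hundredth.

Cumulative price-level factor: (1+1.4%)^8 ≈ 1.1176443834.
Multiplying £422,931 by the price-level factor gives the future nominal sum.

£472,686.46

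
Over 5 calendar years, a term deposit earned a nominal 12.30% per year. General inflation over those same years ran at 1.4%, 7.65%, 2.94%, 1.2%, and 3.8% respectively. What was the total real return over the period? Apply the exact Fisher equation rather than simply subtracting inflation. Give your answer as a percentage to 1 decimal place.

Cumulative inflation factor: 1.014 × 1.0765 × 1.0294 × 1.012 × 1.038 ≈ 1.18036.
Nominal growth factor: 1.78607. Real growth factor = 1.78607 / 1.18036 ≈ 1.51316.
Total real return ≈ 51.3160%.

51.3%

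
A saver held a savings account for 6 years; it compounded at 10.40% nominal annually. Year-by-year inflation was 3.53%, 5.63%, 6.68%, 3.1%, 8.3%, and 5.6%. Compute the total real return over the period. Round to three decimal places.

Cumulative inflation factor: 1.0353 × 1.0563 × 1.0668 × 1.031 × 1.083 × 1.056 ≈ 1.37559.
Nominal growth factor: 1.81057. Real growth factor = 1.81057 / 1.37559 ≈ 1.31622.
Total real return ≈ 31.6215%.

31.622%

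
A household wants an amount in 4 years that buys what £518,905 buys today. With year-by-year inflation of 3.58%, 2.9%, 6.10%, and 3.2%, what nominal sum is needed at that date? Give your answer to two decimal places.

Cumulative price-level factor: 1.0358 × 1.029 × 1.0610 × 1.032 ≈ 1.1670416688.
Multiplying £518,905 by the price-level factor gives the future nominal sum.

£605,583.76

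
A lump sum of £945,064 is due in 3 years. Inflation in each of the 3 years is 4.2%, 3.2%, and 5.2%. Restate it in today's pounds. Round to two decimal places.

£835,406.91

Price-level factor over 3 years: 1.042 × 1.032 × 1.052 = 1.131261888.
Purchasing power today: £945,064 divided by that factor.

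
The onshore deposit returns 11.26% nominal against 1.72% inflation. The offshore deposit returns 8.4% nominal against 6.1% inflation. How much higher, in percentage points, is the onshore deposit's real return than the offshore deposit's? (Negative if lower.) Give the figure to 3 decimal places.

7.211

The onshore deposit real return: 1.1126/1.0172 − 1 = 9.3787%.
The offshore deposit real return: 1.084/1.061 − 1 = 2.1678%.
Difference: 9.3787 − 2.1678 = 7.2109 pp.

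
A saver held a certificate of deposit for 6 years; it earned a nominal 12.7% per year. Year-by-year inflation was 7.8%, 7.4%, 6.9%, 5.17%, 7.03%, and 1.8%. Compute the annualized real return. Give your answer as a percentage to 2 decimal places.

Cumulative inflation factor: 1.078 × 1.074 × 1.069 × 1.0517 × 1.0703 × 1.018 ≈ 1.41823.
Nominal growth factor: 2.04901. Real growth factor = 2.04901 / 1.41823 ≈ 1.44477.
Annualized: 1.44477^(1/6) − 1 ≈ 0.06324.

6.32%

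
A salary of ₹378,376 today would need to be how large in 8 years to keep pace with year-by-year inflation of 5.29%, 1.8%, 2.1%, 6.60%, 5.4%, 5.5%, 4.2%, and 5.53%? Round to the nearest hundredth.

Cumulative price-level factor: 1.0529 × 1.018 × 1.021 × 1.0660 × 1.054 × 1.055 × 1.042 × 1.0553 ≈ 1.4264435122.
The nominal amount required is ₹378,376 scaled up by that factor.

₹539,731.99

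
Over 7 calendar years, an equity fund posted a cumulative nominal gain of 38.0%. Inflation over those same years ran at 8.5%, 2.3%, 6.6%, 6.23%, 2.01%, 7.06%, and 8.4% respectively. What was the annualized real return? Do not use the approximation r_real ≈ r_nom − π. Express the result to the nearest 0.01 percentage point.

Cumulative inflation factor: 1.085 × 1.023 × 1.066 × 1.0623 × 1.0201 × 1.0706 × 1.084 ≈ 1.48802.
Nominal growth factor: 1.38000. Real growth factor = 1.38000 / 1.48802 ≈ 0.92741.
Annualized: 0.92741^(1/7) − 1 ≈ -0.01071.

-1.07%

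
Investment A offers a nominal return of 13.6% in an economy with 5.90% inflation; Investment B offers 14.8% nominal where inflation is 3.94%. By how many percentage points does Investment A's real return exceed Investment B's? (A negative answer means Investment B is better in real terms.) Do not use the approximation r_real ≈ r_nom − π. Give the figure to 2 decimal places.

-3.18

Investment A real return: 1.136/1.0590 − 1 = 7.271%.
Investment B real return: 1.148/1.0394 − 1 = 10.448%.
Difference: 7.271 − 10.448 = -3.177 pp.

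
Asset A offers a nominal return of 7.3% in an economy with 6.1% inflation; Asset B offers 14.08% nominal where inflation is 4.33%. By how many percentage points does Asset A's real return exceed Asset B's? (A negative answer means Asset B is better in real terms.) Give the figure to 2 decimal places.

Asset A real return: 1.073/1.061 − 1 = 1.131%.
Asset B real return: 1.1408/1.0433 − 1 = 9.345%.
Difference: 1.131 − 9.345 = -8.214 pp.

-8.21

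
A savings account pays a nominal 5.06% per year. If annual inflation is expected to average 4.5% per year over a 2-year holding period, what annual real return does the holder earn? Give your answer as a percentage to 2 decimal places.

With constant rates the annual real return is the same each year: (1+5.06%)/(1+4.5%) − 1 = 0.00536.

0.54%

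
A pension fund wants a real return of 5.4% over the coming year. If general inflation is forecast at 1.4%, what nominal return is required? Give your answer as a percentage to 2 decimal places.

By the Fisher equation, 1 + r_nom = (1 + 5.4%)(1 + 1.4%) = 1.054 × 1.014 = 1.068756.
So r_nom = 6.8756%.

6.88%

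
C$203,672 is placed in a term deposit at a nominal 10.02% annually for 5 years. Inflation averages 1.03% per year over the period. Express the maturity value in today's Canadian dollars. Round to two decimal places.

Nominal value at maturity: C$203,672 × (1 + 10.02%)^5 ≈ C$328,314.10.
Price-level factor over 5 years: (1 + 1.03%)^5 ≈ 1.0525718837.
Dividing the nominal maturity value by the price-level factor gives the value in today's money.

C$311,916.08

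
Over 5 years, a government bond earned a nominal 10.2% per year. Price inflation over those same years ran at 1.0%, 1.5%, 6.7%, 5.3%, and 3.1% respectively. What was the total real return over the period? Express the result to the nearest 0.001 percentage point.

36.858%

Cumulative inflation factor: 1.010 × 1.015 × 1.067 × 1.053 × 1.031 ≈ 1.18751.
Nominal growth factor: 1.62520. Real growth factor = 1.62520 / 1.18751 ≈ 1.36858.
Total real return ≈ 36.8577%.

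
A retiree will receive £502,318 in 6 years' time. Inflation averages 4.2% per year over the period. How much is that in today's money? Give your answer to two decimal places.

£392,439.24

Price-level factor over 6 years: (1 + 4.2%)^6 ≈ 1.2799892251.
Purchasing power today: £502,318 divided by that factor.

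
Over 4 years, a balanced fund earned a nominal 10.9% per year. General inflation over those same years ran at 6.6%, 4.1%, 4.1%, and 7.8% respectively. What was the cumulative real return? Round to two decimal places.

Cumulative inflation factor: 1.066 × 1.041 × 1.041 × 1.078 ≈ 1.24531.
Nominal growth factor: 1.51261. Real growth factor = 1.51261 / 1.24531 ≈ 1.21464.
Total real return ≈ 21.4643%.

21.46%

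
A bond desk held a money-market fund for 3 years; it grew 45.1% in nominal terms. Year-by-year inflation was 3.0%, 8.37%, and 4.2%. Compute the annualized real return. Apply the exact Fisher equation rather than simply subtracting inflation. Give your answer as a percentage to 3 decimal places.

7.651%

Cumulative inflation factor: 1.030 × 1.0837 × 1.042 ≈ 1.16309.
Nominal growth factor: 1.45100. Real growth factor = 1.45100 / 1.16309 ≈ 1.24754.
Annualized: 1.24754^(1/3) − 1 ≈ 0.07651.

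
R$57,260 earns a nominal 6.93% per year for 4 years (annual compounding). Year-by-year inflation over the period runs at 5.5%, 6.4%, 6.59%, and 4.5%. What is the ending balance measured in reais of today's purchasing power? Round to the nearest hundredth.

Nominal value at maturity: R$57,260 × (1 + 6.93%)^4 ≈ R$74,859.96.
Price-level factor over 4 years: 1.055 × 1.064 × 1.0659 × 1.045 ≈ 1.2503363011.
The maturity value deflated by that factor is the answer in today's purchasing power.

R$59,871.86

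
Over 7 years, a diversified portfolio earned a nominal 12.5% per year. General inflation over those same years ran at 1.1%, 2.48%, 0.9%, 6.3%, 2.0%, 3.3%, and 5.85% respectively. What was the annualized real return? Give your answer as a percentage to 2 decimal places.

Cumulative inflation factor: 1.011 × 1.0248 × 1.009 × 1.063 × 1.020 × 1.033 × 1.0585 ≈ 1.23938.
Nominal growth factor: 2.28070. Real growth factor = 2.28070 / 1.23938 ≈ 1.84019.
Annualized: 1.84019^(1/7) − 1 ≈ 0.09103.

9.10%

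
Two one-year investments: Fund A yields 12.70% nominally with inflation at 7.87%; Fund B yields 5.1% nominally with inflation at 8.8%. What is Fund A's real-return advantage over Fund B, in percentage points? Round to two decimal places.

7.88

Fund A real return: 1.1270/1.0787 − 1 = 4.478%.
Fund B real return: 1.051/1.088 − 1 = -3.401%.
Difference: 4.478 − (-3.401) = 7.879 pp.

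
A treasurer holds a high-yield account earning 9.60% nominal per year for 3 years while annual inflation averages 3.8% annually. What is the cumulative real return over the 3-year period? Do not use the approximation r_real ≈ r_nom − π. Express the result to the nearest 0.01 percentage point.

The annual real rate is (1+9.60%)/(1+3.8%) − 1 = 5.5877%.
Compounded over 3 years: (1 + 0.055877)^3 − 1 ≈ 0.17717.

17.72%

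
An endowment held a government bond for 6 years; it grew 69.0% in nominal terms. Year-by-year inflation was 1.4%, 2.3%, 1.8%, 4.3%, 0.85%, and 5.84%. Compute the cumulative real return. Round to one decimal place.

Cumulative inflation factor: 1.014 × 1.023 × 1.018 × 1.043 × 1.0085 × 1.0584 ≈ 1.17563.
Nominal growth factor: 1.69000. Real growth factor = 1.69000 / 1.17563 ≈ 1.43752.
Total real return ≈ 43.7525%.

43.8%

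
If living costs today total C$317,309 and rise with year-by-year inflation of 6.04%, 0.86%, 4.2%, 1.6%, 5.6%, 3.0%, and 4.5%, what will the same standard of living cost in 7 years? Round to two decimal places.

Cumulative price-level factor: 1.0604 × 1.0086 × 1.042 × 1.016 × 1.056 × 1.030 × 1.045 ≈ 1.2869673916.
Multiplying C$317,309 by the price-level factor gives the future nominal sum.

C$408,366.34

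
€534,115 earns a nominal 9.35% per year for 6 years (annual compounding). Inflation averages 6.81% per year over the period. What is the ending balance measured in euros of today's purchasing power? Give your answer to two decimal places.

Nominal value at maturity: €534,115 × (1 + 9.35%)^6 ≈ €913,161.30.
Price-level factor over 6 years: (1 + 6.81%)^6 ≈ 1.4848120739.
Dividing the nominal maturity value by the price-level factor gives the value in today's money.

€615,001.26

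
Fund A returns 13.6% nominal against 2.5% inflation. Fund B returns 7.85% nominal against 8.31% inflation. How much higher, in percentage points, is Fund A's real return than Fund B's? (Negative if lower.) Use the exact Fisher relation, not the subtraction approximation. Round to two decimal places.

11.25

Fund A real return: 1.136/1.025 − 1 = 10.829%.
Fund B real return: 1.0785/1.0831 − 1 = -0.425%.
Difference: 10.829 − (-0.425) = 11.254 pp.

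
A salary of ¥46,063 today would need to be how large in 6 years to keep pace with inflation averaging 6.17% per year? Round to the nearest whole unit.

Cumulative price-level factor: (1+6.17%)^6 ≈ 1.4322238587.
Multiplying ¥46,063 by the price-level factor gives the future nominal sum.

¥65,973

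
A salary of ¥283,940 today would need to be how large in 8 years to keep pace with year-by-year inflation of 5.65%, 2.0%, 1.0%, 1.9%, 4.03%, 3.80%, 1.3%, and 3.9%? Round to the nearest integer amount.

Cumulative price-level factor: 1.0565 × 1.020 × 1.010 × 1.019 × 1.0403 × 1.0380 × 1.013 × 1.039 ≈ 1.2605096530.
Multiplying ¥283,940 by the price-level factor gives the future nominal sum.

¥357,909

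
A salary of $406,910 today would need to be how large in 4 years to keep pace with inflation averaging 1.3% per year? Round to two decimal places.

Cumulative price-level factor: (1+1.3%)^4 ≈ 1.0530228166.
The nominal amount required is $406,910 scaled up by that factor.

$428,485.51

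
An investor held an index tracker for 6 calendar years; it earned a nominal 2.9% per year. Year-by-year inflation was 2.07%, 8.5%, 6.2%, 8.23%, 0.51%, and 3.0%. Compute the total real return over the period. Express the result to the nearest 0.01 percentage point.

-9.92%

Cumulative inflation factor: 1.0207 × 1.085 × 1.062 × 1.0823 × 1.0051 × 1.030 ≈ 1.31779.
Nominal growth factor: 1.18711. Real growth factor = 1.18711 / 1.31779 ≈ 0.90084.
Total real return ≈ -9.9164%.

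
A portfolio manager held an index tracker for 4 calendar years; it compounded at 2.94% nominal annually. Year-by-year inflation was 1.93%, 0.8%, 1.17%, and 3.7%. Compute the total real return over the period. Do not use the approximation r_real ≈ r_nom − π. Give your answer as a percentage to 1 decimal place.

Cumulative inflation factor: 1.0193 × 1.008 × 1.0117 × 1.037 ≈ 1.07794.
Nominal growth factor: 1.12289. Real growth factor = 1.12289 / 1.07794 ≈ 1.04170.
Total real return ≈ 4.1702%.

4.2%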